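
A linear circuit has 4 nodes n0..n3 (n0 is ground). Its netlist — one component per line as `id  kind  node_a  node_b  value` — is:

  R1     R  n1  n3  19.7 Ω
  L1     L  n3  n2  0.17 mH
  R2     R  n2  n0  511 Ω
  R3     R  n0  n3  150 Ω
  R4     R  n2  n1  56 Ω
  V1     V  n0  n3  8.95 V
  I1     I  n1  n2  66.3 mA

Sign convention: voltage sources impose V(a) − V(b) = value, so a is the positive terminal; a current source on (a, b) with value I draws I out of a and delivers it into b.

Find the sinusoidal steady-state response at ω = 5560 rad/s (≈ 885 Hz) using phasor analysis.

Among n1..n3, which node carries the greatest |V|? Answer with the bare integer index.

Element admittances at ω=5560 rad/s:
  Y(R1) = 0.05076+0.000j S between n1,n3
  Y(L1) = 0.000-1.058j S between n3,n2
  Y(R2) = 0.001957+0.000j S between n2,n0
  Y(R3) = 0.006667+0.000j S between n0,n3
  Y(R4) = 0.01786+0.000j S between n2,n1
  V1: constraint V(n0)−V(n3) = 8.95
  I1: injects 0.0663 A into n2 (from n1)
Assemble and solve the 4×4 MNA system:
  V(n1)=-9.916+0.01637j  V(n2)=-8.949+0.06290j  V(n3)=-8.950+0.000j
  i(V1)=-0.07718+0.0001231j

1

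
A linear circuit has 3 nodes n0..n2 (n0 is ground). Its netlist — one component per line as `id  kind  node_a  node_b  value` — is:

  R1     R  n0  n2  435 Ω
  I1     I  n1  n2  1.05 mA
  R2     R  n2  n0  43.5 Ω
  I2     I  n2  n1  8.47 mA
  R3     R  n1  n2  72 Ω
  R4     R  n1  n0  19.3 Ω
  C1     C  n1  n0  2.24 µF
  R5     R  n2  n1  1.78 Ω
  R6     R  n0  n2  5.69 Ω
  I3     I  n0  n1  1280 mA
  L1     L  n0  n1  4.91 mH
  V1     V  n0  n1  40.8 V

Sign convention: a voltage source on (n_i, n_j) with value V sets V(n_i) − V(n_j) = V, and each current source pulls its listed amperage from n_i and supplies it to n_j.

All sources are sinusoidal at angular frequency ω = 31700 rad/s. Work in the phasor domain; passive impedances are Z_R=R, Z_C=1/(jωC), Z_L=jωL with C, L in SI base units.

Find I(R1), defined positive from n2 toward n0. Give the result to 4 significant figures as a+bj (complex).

-0.06954+0.000j A

Element admittances at ω=31700 rad/s:
  Y(R1) = 0.002299+0.000j S between n0,n2
  I1: injects 0.00105 A into n2 (from n1)
  Y(R2) = 0.02299+0.000j S between n2,n0
  I2: injects 0.00847 A into n1 (from n2)
  Y(R3) = 0.01389+0.000j S between n1,n2
  Y(R4) = 0.05181+0.000j S between n1,n0
  Y(C1) = 0.000+0.07101j S between n1,n0
  Y(R5) = 0.5618+0.000j S between n2,n1
  Y(R6) = 0.1757+0.000j S between n0,n2
  I3: injects 1.28 A into n1 (from n0)
  Y(L1) = 0.000-0.006425j S between n0,n1
  V1: constraint V(n0)−V(n1) = 40.8
Assemble and solve the 3×3 MNA system:
  V(n1)=-40.80+0.000j  V(n2)=-30.25+0.000j
  i(V1)=-9.475-2.635j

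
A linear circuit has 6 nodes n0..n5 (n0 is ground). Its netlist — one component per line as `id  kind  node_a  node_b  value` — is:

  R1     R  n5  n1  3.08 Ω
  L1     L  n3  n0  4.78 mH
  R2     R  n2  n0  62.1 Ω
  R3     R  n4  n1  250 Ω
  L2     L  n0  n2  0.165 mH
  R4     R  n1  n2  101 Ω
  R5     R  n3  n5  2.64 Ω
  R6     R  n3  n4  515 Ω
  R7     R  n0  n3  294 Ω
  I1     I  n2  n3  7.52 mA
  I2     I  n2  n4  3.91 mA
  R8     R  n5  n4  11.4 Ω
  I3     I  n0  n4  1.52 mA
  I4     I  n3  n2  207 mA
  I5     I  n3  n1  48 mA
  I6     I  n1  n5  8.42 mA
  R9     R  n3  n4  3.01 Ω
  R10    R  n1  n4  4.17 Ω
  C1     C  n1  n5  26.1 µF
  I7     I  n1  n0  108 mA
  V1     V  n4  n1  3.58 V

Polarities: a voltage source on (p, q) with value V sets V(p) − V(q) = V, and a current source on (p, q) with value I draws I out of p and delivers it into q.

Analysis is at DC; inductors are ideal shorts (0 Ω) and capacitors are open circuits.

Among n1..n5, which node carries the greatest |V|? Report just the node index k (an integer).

MNA unknowns: 5 node voltages V₁..V_5 plus 3 source currents (L1, L2, V1)
R1: Y=0.3247 on G[5,1]
L1: row V3−V0=0, i_L1 at 3,0
R2: Y=0.01610 on G[2,0]
R3: Y=0.004000 on G[4,1]
L2: row V0−V2=0, i_L2 at 0,2
R4: Y=0.009901 on G[1,2]
R5: Y=0.3788 on G[3,5]
R6: Y=0.001942 on G[3,4]
R7: Y=0.003401 on G[0,3]
I1: z[2]−=0.00752, z[3]+=0.00752
I2: z[2]−=0.00391, z[4]+=0.00391
R8: Y=0.08772 on G[5,4]
I3: z[0]−=0.00152, z[4]+=0.00152
I4: z[3]−=0.207, z[2]+=0.207
I5: z[3]−=0.048, z[1]+=0.048
I6: z[1]−=0.00842, z[5]+=0.00842
R9: Y=0.3322 on G[3,4]
R10: Y=0.2398 on G[1,4]
C1: Y=0.000 on G[1,5]
I7: z[1]−=0.108, z[0]+=0.108
V1: row V4−V1=3.58, i_V1 at 4,1
solve → V1=-2.595, V2=0.000, V3=0.000, V4=0.9849, V5=-0.9451
aux → i_L1=-0.2764, i_L2=-0.1699, i_V1=-1.366

1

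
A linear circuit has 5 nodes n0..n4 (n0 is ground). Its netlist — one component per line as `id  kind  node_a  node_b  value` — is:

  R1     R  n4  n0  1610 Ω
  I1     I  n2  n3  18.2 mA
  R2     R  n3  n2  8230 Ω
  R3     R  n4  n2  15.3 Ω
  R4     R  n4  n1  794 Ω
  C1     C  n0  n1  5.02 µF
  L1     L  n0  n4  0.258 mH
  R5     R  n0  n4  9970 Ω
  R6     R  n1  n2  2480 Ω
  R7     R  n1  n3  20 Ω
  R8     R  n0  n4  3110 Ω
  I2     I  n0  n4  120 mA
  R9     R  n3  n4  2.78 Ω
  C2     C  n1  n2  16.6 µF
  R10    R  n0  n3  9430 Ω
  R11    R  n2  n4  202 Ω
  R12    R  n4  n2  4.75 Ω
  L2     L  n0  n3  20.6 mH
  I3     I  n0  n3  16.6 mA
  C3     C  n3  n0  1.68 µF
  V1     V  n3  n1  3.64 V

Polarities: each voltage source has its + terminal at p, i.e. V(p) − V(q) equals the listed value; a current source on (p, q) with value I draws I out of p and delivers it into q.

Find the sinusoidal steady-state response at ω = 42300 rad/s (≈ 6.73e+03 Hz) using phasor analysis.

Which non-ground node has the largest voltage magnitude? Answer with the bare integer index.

MNA unknowns: 4 node voltages V₁..V_4 plus 1 source current (V1)
R1: Y=0.0006211+0.000j on G[4,0]
I1: z[2]−=0.0182, z[3]+=0.0182
R2: Y=0.0001215+0.000j on G[3,2]
R3: Y=0.06536+0.000j on G[4,2]
R4: Y=0.001259+0.000j on G[4,1]
C1: Y=0.000+0.2123j on G[0,1]
L1: Y=0.000-0.09163j on G[0,4]
R5: Y=0.0001003+0.000j on G[0,4]
R6: Y=0.0004032+0.000j on G[1,2]
R7: Y=0.05000+0.000j on G[1,3]
R8: Y=0.0003215+0.000j on G[0,4]
I2: z[0]−=0.12, z[4]+=0.12
R9: Y=0.3597+0.000j on G[3,4]
C2: Y=0.000+0.7022j on G[1,2]
R10: Y=0.0001060+0.000j on G[0,3]
R11: Y=0.004950+0.000j on G[2,4]
R12: Y=0.2105+0.000j on G[4,2]
L2: Y=0.000-0.001148j on G[0,3]
I3: z[0]−=0.0166, z[3]+=0.0166
C3: Y=0.000+0.07106j on G[3,0]
V1: row V3−V1=3.64, i_V1 at 3,1
solve → V1=-0.1429-0.7170j, V2=0.1788-1.551j, V3=3.497-0.7170j, V4=2.328-0.7483j
aux → i_V1=-0.6187-0.2558j

3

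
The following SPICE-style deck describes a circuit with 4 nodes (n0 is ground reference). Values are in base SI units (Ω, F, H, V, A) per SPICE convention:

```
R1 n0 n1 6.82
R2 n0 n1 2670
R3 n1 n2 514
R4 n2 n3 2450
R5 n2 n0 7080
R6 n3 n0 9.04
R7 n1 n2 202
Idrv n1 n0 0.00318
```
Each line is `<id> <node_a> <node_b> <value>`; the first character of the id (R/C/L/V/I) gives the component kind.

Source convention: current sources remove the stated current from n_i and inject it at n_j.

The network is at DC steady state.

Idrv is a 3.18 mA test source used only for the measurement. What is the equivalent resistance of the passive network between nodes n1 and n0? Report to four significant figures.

R_eq = 6.779 Ω

Element admittances at DC:
  Y(R1) = 0.1466 S between n0,n1
  Y(R2) = 0.0003745 S between n0,n1
  Y(R3) = 0.001946 S between n1,n2
  Y(R4) = 0.0004082 S between n2,n3
  Y(R5) = 0.0001412 S between n2,n0
  Y(R6) = 0.1106 S between n3,n0
  Y(R7) = 0.004950 S between n1,n2
  Idrv: injects 0.00318 A into n0 (from n1)
Assemble and solve the 3×3 MNA system:
  V(n1)=-0.02156  V(n2)=-0.01997  V(n3)=-7.342e-05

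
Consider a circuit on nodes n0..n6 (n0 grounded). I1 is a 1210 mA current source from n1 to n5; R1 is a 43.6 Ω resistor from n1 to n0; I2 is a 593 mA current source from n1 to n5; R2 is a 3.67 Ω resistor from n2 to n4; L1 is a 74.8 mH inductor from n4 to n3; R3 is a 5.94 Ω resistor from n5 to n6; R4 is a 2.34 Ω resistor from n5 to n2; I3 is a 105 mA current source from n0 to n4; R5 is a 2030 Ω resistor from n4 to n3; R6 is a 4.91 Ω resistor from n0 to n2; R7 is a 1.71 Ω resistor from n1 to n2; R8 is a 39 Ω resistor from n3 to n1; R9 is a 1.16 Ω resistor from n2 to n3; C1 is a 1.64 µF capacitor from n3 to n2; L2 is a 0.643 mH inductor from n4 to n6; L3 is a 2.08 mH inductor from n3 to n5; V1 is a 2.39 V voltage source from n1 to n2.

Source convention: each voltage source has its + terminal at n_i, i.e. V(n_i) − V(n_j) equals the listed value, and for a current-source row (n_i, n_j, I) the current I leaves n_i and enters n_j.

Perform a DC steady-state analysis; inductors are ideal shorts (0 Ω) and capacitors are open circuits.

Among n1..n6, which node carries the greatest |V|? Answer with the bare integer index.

1

Apply KCL at each of the 6 non-ground nodes and solve the resulting linear system.
Node n1: branches {I1, R1, I2, R7, R8, V1} → V_1 = 2.611
Node n2: branches {R2, R4, R6, R7, R9, C1, V1} → V_2 = 0.2215
Node n3: branches {L1, R5, R8, R9, C1, L3} → V_3 = 1.462
Node n4: branches {R2, L1, I3, R5, L2} → V_4 = 1.462
Node n5: branches {I1, I2, R3, R4, L3} → V_5 = 1.462
Node n6: branches {R3, L2} → V_6 = 1.462
Source currents: i(L1)=-0.2330, i(L2)=0.000, i(L3)=-1.273, i(V1)=-3.290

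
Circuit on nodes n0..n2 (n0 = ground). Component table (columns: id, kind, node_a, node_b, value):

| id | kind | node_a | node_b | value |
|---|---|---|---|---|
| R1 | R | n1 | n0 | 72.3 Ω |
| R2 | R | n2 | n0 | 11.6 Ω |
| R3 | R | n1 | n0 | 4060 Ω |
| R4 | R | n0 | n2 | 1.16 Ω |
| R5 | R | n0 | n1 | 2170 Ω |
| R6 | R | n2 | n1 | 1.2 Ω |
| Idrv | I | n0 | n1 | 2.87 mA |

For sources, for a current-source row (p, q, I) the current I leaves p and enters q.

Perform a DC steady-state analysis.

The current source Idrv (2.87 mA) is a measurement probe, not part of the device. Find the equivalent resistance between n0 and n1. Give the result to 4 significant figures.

R_eq = 2.183 Ω

MNA unknowns: 2 node voltages V₁..V_2
R1: Y=0.01383 on G[1,0]
R2: Y=0.08621 on G[2,0]
R3: Y=0.0002463 on G[1,0]
R4: Y=0.8621 on G[0,2]
R5: Y=0.0004608 on G[0,1]
R6: Y=0.8333 on G[2,1]
Idrv: z[0]−=0.00287, z[1]+=0.00287
solve → V1=0.006265, V2=0.002930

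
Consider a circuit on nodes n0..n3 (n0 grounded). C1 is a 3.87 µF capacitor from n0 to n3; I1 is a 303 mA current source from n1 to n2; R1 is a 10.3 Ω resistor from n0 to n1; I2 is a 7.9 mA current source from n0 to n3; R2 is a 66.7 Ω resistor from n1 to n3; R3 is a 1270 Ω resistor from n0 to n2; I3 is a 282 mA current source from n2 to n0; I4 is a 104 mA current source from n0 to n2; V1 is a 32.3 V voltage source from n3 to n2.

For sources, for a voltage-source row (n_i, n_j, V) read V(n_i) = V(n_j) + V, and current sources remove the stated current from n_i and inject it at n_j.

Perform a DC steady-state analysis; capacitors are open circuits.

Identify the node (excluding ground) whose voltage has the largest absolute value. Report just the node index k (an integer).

Element admittances at DC:
  Y(C1) = 0.000 S between n0,n3
  I1: injects 0.303 A into n2 (from n1)
  Y(R1) = 0.09709 S between n0,n1
  I2: injects 0.0079 A into n3 (from n0)
  Y(R2) = 0.01499 S between n1,n3
  Y(R3) = 0.0007874 S between n0,n2
  I3: injects 0.282 A into n0 (from n2)
  I4: injects 0.104 A into n2 (from n0)
  V1: constraint V(n3)−V(n2) = 32.3
Assemble and solve the 4×4 MNA system:
  V(n1)=-1.559  V(n2)=-23.75  V(n3)=8.552
  i(V1)=-0.1437

2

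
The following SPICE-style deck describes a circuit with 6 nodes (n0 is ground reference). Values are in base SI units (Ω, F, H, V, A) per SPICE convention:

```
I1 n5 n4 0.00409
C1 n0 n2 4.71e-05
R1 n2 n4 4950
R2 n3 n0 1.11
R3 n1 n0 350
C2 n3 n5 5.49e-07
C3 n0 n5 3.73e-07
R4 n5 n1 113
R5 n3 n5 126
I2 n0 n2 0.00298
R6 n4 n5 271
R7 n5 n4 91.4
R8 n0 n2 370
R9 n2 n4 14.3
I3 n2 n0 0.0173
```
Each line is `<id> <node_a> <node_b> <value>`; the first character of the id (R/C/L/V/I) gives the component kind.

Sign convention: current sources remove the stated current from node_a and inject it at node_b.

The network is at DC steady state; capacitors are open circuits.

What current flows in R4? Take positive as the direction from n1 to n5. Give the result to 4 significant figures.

Apply KCL at each of the 5 non-ground nodes and solve the resulting linear system.
Node n1: branches {R3, R4} → V_1 = -0.7614
Node n2: branches {C1, R1, I2, R8, R9, I3} → V_2 = -1.562
Node n3: branches {R2, C2, R5} → V_3 = -0.008795
Node n4: branches {I1, R1, R6, R7, R9} → V_4 = -1.418
Node n5: branches {I1, C2, C3, R4, R5, R6, R7} → V_5 = -1.007

0.002175 A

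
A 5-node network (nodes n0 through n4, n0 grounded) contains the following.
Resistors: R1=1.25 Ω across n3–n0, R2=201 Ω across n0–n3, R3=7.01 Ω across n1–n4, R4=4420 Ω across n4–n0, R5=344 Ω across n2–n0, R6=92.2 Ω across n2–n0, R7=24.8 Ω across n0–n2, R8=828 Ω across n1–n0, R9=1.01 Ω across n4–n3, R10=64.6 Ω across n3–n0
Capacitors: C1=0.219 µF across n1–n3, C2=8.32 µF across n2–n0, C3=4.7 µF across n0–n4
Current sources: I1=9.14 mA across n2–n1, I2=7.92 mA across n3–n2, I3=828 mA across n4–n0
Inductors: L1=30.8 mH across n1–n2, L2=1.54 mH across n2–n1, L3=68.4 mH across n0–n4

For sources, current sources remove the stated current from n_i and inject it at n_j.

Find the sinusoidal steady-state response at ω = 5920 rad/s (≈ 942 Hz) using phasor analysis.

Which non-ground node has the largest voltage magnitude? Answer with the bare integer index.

4

Apply KCL at each of the 4 non-ground nodes and solve the resulting linear system.
Node n1: branches {C1, I1, R3, L1, R8, L2} → V_1 = -0.9220+0.07557j
Node n2: branches {I1, C2, L1, I2, R5, R6, R7, L2} → V_2 = -0.9072+0.8578j
Node n3: branches {R1, R2, C1, I2, R9, R10} → V_3 = -0.8934+0.04803j
Node n4: branches {R3, C3, R4, R9, L3, I3} → V_4 = -1.626+0.08787j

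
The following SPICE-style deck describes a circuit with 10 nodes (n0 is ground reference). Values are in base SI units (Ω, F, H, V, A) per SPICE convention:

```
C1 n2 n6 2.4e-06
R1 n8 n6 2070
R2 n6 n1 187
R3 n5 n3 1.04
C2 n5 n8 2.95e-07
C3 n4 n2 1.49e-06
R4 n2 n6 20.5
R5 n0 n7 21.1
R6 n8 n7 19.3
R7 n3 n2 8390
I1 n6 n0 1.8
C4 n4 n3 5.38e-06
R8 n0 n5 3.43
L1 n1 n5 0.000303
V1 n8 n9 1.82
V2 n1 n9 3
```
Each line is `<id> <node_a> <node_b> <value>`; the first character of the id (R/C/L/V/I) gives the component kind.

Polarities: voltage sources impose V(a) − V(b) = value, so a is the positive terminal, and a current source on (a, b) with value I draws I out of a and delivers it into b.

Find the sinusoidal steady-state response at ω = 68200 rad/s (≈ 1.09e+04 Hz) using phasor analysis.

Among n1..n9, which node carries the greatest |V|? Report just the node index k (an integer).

MNA unknowns: 9 node voltages V₁..V_9 plus 2 source currents (V1, V2)
C1: Y=0.000+0.1637j on G[2,6]
R1: Y=0.0004831+0.000j on G[8,6]
R2: Y=0.005348+0.000j on G[6,1]
R3: Y=0.9615+0.000j on G[5,3]
C2: Y=0.000+0.02012j on G[5,8]
C3: Y=0.000+0.1016j on G[4,2]
R4: Y=0.04878+0.000j on G[2,6]
R5: Y=0.04739+0.000j on G[0,7]
R6: Y=0.05181+0.000j on G[8,7]
R7: Y=0.0001192+0.000j on G[3,2]
I1: z[6]−=1.8, z[0]+=1.8
C4: Y=0.000+0.3669j on G[4,3]
R8: Y=0.2915+0.000j on G[0,5]
L1: Y=0.000-0.04839j on G[1,5]
V1: row V8−V9=1.82, i_V1 at 8,9
V2: row V1−V9=3, i_V2 at 1,9
solve → V1=-6.925+5.396j, V2=-9.246+21.56j, V3=-7.321-0.6147j, V4=-7.739+4.195j, V5=-5.486-0.4582j, V6=-13.04+31.21j, V7=-4.233+2.818j, V8=-8.105+5.396j, V9=-9.925+5.396j
aux → i_V1=0.3160-0.06841j, i_V2=-0.3160+0.06841j

6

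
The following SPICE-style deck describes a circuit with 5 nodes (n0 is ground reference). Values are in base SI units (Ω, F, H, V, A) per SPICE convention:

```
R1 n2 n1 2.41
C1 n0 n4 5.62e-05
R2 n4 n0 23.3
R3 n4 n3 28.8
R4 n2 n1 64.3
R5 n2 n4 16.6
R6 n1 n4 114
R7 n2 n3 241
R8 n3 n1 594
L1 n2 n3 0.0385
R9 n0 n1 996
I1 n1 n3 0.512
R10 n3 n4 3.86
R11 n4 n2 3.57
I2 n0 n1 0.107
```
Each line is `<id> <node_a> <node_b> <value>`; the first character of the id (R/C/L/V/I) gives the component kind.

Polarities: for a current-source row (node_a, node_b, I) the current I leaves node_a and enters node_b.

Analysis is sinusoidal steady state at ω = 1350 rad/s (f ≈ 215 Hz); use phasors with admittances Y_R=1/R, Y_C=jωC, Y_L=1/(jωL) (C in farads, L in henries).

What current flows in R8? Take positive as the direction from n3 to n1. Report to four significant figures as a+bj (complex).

0.006083+0.0005180j A

MNA unknowns: 4 node voltages V₁..V_4
R1: Y=0.4149+0.000j on G[2,1]
C1: Y=0.000+0.07587j on G[0,4]
R2: Y=0.04292+0.000j on G[4,0]
R3: Y=0.03472+0.000j on G[4,3]
R4: Y=0.01555+0.000j on G[2,1]
R5: Y=0.06024+0.000j on G[2,4]
R6: Y=0.008772+0.000j on G[1,4]
R7: Y=0.004149+0.000j on G[2,3]
R8: Y=0.001684+0.000j on G[3,1]
L1: Y=0.000-0.01924j on G[2,3]
R9: Y=0.001004+0.000j on G[0,1]
I1: z[1]−=0.512, z[3]+=0.512
R10: Y=0.2591+0.000j on G[3,4]
R11: Y=0.2801+0.000j on G[4,2]
I2: z[0]−=0.107, z[1]+=0.107
solve → V1=-1.327-1.210j, V2=-0.4428-1.217j, V3=2.287-0.9023j, V4=0.6240-1.075j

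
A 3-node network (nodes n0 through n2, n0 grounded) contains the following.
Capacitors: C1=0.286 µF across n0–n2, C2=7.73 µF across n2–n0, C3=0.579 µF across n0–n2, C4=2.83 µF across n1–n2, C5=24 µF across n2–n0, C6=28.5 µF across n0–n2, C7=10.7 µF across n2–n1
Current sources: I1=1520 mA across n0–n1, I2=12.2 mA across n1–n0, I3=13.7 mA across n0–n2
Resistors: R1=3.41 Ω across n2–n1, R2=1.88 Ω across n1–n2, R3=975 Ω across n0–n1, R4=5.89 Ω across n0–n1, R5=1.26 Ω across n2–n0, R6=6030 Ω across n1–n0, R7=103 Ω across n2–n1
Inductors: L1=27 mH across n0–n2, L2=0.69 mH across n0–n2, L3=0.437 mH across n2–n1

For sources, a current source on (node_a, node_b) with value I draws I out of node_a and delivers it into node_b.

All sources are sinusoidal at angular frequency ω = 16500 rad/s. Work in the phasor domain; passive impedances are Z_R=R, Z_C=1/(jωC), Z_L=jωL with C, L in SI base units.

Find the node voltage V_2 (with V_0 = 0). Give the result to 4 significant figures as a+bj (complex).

0.6996-0.6653j V

MNA unknowns: 2 node voltages V₁..V_2
C1: Y=0.000+0.004719j on G[0,2]
I1: z[0]−=1.52, z[1]+=1.52
C2: Y=0.000+0.1275j on G[2,0]
R1: Y=0.2933+0.000j on G[2,1]
R2: Y=0.5319+0.000j on G[1,2]
C3: Y=0.000+0.009553j on G[0,2]
R3: Y=0.001026+0.000j on G[0,1]
C4: Y=0.000+0.04670j on G[1,2]
R4: Y=0.1698+0.000j on G[0,1]
L1: Y=0.000-0.002245j on G[0,2]
C5: Y=0.000+0.3960j on G[2,0]
R5: Y=0.7937+0.000j on G[2,0]
C6: Y=0.000+0.4703j on G[0,2]
R6: Y=0.0001658+0.000j on G[1,0]
C7: Y=0.000+0.1765j on G[2,1]
L2: Y=0.000-0.08783j on G[0,2]
R7: Y=0.009709+0.000j on G[2,1]
I2: z[1]−=0.0122, z[0]+=0.0122
L3: Y=0.000-0.1387j on G[2,1]
I3: z[0]−=0.0137, z[2]+=0.0137
solve → V1=2.079-0.6682j, V2=0.6996-0.6653j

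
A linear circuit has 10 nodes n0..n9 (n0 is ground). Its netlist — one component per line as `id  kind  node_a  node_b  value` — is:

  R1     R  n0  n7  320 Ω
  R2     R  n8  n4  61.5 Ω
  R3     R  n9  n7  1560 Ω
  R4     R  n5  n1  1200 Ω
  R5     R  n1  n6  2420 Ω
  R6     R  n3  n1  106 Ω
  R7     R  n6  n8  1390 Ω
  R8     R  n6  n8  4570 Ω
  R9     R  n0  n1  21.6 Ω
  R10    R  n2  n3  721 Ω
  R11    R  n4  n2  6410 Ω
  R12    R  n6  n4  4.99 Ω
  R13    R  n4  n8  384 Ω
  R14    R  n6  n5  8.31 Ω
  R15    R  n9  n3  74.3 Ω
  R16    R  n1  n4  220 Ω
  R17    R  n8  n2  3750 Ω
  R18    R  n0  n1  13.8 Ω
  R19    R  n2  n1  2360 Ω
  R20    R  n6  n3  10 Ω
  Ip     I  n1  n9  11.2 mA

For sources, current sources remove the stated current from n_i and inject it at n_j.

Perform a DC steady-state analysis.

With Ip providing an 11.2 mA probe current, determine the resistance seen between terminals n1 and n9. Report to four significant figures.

R_eq = 130.6 Ω

MNA unknowns: 9 node voltages V₁..V_9
R1: Y=0.003125 on G[0,7]
R2: Y=0.01626 on G[8,4]
R3: Y=0.0006410 on G[9,7]
R4: Y=0.0008333 on G[5,1]
R5: Y=0.0004132 on G[1,6]
R6: Y=0.009434 on G[3,1]
R7: Y=0.0007194 on G[6,8]
R8: Y=0.0002188 on G[6,8]
R9: Y=0.04630 on G[0,1]
R10: Y=0.001387 on G[2,3]
R11: Y=0.0001560 on G[4,2]
R12: Y=0.2004 on G[6,4]
R13: Y=0.002604 on G[4,8]
R14: Y=0.1203 on G[6,5]
R15: Y=0.01346 on G[9,3]
R16: Y=0.004545 on G[1,4]
R17: Y=0.0002667 on G[8,2]
R18: Y=0.07246 on G[0,1]
R19: Y=0.0004237 on G[2,1]
R20: Y=0.1000 on G[6,3]
Ip: z[1]−=0.0112, z[9]+=0.0112
solve → V1=-0.006523, V2=0.5413, V3=0.6817, V4=0.6298, V5=0.6399, V6=0.6444, V7=0.2479, V8=0.6293, V9=1.456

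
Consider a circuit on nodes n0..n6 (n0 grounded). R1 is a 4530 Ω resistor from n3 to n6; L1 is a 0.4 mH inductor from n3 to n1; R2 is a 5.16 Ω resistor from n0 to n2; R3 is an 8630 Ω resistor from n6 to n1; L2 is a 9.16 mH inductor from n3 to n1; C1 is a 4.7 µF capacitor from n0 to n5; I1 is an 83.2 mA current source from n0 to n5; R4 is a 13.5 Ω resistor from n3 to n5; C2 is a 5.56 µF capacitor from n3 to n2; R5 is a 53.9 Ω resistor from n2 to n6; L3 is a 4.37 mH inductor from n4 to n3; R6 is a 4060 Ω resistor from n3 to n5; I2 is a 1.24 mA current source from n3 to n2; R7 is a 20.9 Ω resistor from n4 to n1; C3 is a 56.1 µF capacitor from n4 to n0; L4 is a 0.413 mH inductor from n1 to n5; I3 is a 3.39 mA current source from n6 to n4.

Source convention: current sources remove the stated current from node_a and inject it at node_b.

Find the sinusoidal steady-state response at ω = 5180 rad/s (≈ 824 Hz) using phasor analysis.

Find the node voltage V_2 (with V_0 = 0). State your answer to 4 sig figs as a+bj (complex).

0.05816+0.1571j V

MNA unknowns: 6 node voltages V₁..V_6
R1: Y=0.0002208+0.000j on G[3,6]
L1: Y=0.000-0.4826j on G[3,1]
R2: Y=0.1938+0.000j on G[0,2]
R3: Y=0.0001159+0.000j on G[6,1]
L2: Y=0.000-0.02108j on G[3,1]
C1: Y=0.000+0.02435j on G[0,5]
I1: z[0]−=0.0832, z[5]+=0.0832
R4: Y=0.07407+0.000j on G[3,5]
C2: Y=0.000+0.02880j on G[3,2]
R5: Y=0.01855+0.000j on G[2,6]
L3: Y=0.000-0.04418j on G[4,3]
R6: Y=0.0002463+0.000j on G[3,5]
I2: z[3]−=0.00124, z[2]+=0.00124
R7: Y=0.04785+0.000j on G[4,1]
C3: Y=0.000+0.2906j on G[4,0]
L4: Y=0.000-0.4674j on G[1,5]
I3: z[6]−=0.00339, z[4]+=0.00339
solve → V1=1.198-0.2954j, V2=0.05816+0.1571j, V3=1.120-0.2943j, V4=-0.2126-0.2348j, V5=1.287-0.1519j, V6=-0.1019+0.1490j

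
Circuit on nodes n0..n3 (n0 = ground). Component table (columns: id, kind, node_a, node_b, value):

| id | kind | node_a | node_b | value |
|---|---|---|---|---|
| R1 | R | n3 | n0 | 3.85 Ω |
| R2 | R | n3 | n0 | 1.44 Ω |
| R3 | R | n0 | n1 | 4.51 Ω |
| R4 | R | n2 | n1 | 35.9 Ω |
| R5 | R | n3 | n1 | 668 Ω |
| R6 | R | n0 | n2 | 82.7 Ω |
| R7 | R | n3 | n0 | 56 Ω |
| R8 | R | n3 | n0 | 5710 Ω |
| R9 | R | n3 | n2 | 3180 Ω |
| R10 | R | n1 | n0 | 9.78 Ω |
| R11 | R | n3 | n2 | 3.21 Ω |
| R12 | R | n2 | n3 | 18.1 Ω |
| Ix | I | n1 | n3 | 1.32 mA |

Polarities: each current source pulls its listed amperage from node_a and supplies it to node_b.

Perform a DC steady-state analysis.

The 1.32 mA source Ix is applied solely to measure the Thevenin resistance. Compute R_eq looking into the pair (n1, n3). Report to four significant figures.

Apply KCL at each of the 3 non-ground nodes and solve the resulting linear system.
Node n1: branches {R3, R4, R5, R10, Ix} → V_1 = -0.003664
Node n2: branches {R4, R6, R9, R11, R12} → V_2 = 0.0008411
Node n3: branches {R1, R2, R5, R7, R8, R9, R11, R12, Ix} → V_3 = 0.001211

R_eq = 3.693 Ω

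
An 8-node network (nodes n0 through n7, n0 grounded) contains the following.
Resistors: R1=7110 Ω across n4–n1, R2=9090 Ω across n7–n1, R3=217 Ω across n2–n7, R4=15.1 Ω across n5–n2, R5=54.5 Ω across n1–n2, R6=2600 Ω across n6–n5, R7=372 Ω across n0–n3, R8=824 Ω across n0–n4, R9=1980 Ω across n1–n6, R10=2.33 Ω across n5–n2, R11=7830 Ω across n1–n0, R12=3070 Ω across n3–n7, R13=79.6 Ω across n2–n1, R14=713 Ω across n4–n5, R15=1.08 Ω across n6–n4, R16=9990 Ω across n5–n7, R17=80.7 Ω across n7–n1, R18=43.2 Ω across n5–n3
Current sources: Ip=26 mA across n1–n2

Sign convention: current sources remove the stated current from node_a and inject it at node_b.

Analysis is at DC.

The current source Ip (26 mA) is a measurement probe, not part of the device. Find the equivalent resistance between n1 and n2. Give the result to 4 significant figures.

Apply KCL at each of the 7 non-ground nodes and solve the resulting linear system.
Node n1: branches {R1, R2, R5, R9, R11, R13, R17, Ip} → V_1 = -0.6582
Node n2: branches {R3, R4, R5, R10, R13, Ip} → V_2 = 0.08221
Node n3: branches {R7, R12, R18} → V_3 = 0.06597
Node n4: branches {R1, R8, R14, R15} → V_4 = -0.07687
Node n5: branches {R4, R6, R10, R14, R16, R18} → V_5 = 0.08084
Node n6: branches {R6, R9, R15} → V_6 = -0.07712
Node n7: branches {R2, R3, R12, R16, R17} → V_7 = -0.4460

R_eq = 28.48 Ω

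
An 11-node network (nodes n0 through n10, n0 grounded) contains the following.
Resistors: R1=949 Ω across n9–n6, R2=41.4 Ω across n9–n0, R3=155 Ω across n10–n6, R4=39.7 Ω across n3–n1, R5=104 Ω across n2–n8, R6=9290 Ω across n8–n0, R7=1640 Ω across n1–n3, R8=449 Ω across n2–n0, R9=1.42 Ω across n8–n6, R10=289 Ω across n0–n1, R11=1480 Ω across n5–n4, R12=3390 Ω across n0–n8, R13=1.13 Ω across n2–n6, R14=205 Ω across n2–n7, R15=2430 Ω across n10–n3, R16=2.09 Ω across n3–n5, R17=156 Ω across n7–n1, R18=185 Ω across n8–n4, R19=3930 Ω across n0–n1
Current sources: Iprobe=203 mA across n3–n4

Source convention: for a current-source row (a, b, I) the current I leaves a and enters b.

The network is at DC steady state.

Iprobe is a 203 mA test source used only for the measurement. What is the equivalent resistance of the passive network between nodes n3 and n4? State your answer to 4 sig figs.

MNA unknowns: 10 node voltages V₁..V_10
R1: Y=0.001054 on G[9,6]
R2: Y=0.02415 on G[9,0]
R3: Y=0.006452 on G[10,6]
R4: Y=0.02519 on G[3,1]
R5: Y=0.009615 on G[2,8]
R6: Y=0.0001076 on G[8,0]
R7: Y=0.0006098 on G[1,3]
R8: Y=0.002227 on G[2,0]
R9: Y=0.7042 on G[8,6]
R10: Y=0.003460 on G[0,1]
R11: Y=0.0006757 on G[5,4]
R12: Y=0.0002950 on G[0,8]
R13: Y=0.8850 on G[2,6]
R14: Y=0.004878 on G[2,7]
R15: Y=0.0004115 on G[10,3]
R16: Y=0.4785 on G[3,5]
R17: Y=0.006410 on G[7,1]
R18: Y=0.005405 on G[8,4]
R19: Y=0.0002545 on G[0,1]
Iprobe: z[3]−=0.203, z[4]+=0.203
solve → V1=-15.48, V2=15.72, V3=-21.06, V4=45.33, V5=-20.96, V6=15.86, V7=-1.995, V8=16.07, V9=0.6628, V10=13.64

R_eq = 327.1 Ω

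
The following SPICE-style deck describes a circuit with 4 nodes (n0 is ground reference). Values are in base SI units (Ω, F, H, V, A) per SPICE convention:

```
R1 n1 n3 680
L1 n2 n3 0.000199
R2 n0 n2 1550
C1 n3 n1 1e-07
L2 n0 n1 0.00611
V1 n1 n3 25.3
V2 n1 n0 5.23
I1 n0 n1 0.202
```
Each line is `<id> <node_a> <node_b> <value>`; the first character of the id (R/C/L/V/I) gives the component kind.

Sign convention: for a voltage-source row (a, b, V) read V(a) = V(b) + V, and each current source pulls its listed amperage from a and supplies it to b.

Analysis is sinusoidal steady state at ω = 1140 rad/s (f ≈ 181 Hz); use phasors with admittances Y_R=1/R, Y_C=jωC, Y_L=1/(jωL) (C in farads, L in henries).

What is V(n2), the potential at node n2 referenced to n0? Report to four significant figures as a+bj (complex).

MNA unknowns: 3 node voltages V₁..V_3 plus 2 source currents (V1, V2)
R1: Y=0.001471+0.000j on G[1,3]
L1: Y=0.000-4.408j on G[2,3]
R2: Y=0.0006452+0.000j on G[0,2]
C1: Y=0.000+0.0001140j on G[3,1]
L2: Y=0.000-0.1436j on G[0,1]
V1: row V1−V3=25.3, i_V1 at 1,3
V2: row V1−V0=5.23, i_V2 at 1,0
I1: z[0]−=0.202, z[1]+=0.202
solve → V1=5.230+0.000j, V2=-20.07+0.002937j, V3=-20.07+0.000j
aux → i_V1=-0.05015-0.002882j, i_V2=0.2149+0.7509j

-20.07+0.002937j V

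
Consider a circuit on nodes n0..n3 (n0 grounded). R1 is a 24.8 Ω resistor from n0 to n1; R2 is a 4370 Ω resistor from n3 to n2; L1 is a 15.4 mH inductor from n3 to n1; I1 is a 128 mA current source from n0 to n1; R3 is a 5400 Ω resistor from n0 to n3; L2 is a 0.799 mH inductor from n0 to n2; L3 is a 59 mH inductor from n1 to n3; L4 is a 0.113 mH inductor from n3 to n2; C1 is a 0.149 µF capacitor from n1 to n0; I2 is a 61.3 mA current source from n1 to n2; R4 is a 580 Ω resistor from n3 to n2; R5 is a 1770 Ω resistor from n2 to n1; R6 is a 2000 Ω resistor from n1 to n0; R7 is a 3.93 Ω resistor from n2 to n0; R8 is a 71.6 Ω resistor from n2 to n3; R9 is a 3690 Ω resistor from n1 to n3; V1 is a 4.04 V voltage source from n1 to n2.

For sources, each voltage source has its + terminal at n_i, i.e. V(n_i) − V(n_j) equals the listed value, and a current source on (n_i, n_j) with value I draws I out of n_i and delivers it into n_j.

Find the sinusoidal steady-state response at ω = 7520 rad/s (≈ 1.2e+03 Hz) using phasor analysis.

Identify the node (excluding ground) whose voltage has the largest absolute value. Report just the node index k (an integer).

1

Element admittances at ω=7520 rad/s:
  Y(R1) = 0.04032+0.000j S between n0,n1
  Y(R2) = 0.0002288+0.000j S between n3,n2
  Y(L1) = 0.000-0.008635j S between n3,n1
  I1: injects 0.128 A into n1 (from n0)
  Y(R3) = 0.0001852+0.000j S between n0,n3
  Y(L2) = 0.000-0.1664j S between n0,n2
  Y(L3) = 0.000-0.002254j S between n1,n3
  Y(L4) = 0.000-1.177j S between n3,n2
  Y(C1) = 0.000+0.001120j S between n1,n0
  I2: injects 0.0613 A into n2 (from n1)
  Y(R4) = 0.001724+0.000j S between n3,n2
  Y(R5) = 0.0005650+0.000j S between n2,n1
  Y(R6) = 0.0005000+0.000j S between n1,n0
  Y(R7) = 0.2545+0.000j S between n2,n0
  Y(R8) = 0.01397+0.000j S between n2,n3
  Y(R9) = 0.0002710+0.000j S between n1,n3
  V1: constraint V(n1)−V(n2) = 4.04
Assemble and solve the 4×4 MNA system:
  V(n1)=3.951-0.06493j  V(n2)=-0.08866-0.06493j  V(n3)=-0.05163-0.06450j
  i(V1)=-0.09804+0.04181j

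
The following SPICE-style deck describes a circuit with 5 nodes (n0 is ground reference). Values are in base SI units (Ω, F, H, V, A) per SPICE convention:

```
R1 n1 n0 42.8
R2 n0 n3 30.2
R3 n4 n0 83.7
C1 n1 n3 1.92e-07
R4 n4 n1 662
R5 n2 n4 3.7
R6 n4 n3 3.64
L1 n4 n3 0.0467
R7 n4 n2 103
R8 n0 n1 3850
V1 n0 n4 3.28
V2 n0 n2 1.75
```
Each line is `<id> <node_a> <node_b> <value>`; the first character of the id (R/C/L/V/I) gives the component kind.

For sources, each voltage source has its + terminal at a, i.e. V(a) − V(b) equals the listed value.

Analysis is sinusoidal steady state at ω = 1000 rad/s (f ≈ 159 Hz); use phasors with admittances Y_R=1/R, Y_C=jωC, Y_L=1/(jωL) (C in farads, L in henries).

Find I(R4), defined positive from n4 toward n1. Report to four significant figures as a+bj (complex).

MNA unknowns: 4 node voltages V₁..V_4 plus 2 source currents (V1, V2)
R1: Y=0.02336+0.000j on G[1,0]
R2: Y=0.03311+0.000j on G[0,3]
R3: Y=0.01195+0.000j on G[4,0]
C1: Y=0.000+0.0001920j on G[1,3]
R4: Y=0.001511+0.000j on G[4,1]
R5: Y=0.2703+0.000j on G[2,4]
R6: Y=0.2747+0.000j on G[4,3]
L1: Y=0.000-0.02141j on G[4,3]
R7: Y=0.009709+0.000j on G[4,2]
R8: Y=0.0002597+0.000j on G[0,1]
V1: row V0−V4=3.28, i_V1 at 0,4
V2: row V0−V2=1.75, i_V2 at 0,2
solve → V1=-0.1975-0.02087j, V2=-1.750+0.000j, V3=-2.929+0.02612j, V4=-3.280+0.000j
aux → i_V1=-0.5692+0.0003720j, i_V2=0.4284+0.000j

-0.004656+3.152e-05j A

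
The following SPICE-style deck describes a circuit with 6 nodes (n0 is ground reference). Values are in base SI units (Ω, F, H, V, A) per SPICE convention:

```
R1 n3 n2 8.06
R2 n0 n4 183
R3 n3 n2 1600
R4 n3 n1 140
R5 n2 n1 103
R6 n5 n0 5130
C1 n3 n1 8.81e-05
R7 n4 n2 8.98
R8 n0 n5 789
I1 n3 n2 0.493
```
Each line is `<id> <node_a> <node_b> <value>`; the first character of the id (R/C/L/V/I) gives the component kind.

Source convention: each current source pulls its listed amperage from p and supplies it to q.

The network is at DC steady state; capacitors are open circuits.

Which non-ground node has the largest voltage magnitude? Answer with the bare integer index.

3

MNA unknowns: 5 node voltages V₁..V_5
R1: Y=0.1241 on G[3,2]
R2: Y=0.005464 on G[0,4]
R3: Y=0.0006250 on G[3,2]
R4: Y=0.007143 on G[3,1]
R5: Y=0.009709 on G[2,1]
R6: Y=0.0001949 on G[5,0]
C1: Y=0.000 on G[3,1]
R7: Y=0.1114 on G[4,2]
R8: Y=0.001267 on G[0,5]
I1: z[3]−=0.493, z[2]+=0.493
solve → V1=-1.622, V2=0.000, V3=-3.827, V4=0.000, V5=0.000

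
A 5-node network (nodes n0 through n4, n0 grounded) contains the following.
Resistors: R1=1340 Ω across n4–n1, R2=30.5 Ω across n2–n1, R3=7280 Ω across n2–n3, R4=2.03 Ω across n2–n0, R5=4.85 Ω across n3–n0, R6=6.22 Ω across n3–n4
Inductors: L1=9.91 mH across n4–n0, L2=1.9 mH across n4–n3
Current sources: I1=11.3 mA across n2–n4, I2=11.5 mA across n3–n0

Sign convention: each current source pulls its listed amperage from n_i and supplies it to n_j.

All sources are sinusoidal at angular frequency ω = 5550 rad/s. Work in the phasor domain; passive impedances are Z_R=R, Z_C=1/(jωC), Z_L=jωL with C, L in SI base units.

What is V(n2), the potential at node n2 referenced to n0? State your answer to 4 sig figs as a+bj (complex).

-0.02284+5.411e-05j V

MNA unknowns: 4 node voltages V₁..V_4
R1: Y=0.0007463+0.000j on G[4,1]
R2: Y=0.03279+0.000j on G[2,1]
R3: Y=0.0001374+0.000j on G[2,3]
L1: Y=0.000-0.01818j on G[4,0]
R4: Y=0.4926+0.000j on G[2,0]
L2: Y=0.000-0.09483j on G[4,3]
R5: Y=0.2062+0.000j on G[3,0]
I1: z[2]−=0.0113, z[4]+=0.0113
R6: Y=0.1608+0.000j on G[3,4]
I2: z[3]−=0.0115, z[0]+=0.0115
solve → V1=-0.02138+0.0008521j, V2=-0.02284+5.411e-05j, V3=-0.004380+0.003618j, V4=0.04250+0.03591j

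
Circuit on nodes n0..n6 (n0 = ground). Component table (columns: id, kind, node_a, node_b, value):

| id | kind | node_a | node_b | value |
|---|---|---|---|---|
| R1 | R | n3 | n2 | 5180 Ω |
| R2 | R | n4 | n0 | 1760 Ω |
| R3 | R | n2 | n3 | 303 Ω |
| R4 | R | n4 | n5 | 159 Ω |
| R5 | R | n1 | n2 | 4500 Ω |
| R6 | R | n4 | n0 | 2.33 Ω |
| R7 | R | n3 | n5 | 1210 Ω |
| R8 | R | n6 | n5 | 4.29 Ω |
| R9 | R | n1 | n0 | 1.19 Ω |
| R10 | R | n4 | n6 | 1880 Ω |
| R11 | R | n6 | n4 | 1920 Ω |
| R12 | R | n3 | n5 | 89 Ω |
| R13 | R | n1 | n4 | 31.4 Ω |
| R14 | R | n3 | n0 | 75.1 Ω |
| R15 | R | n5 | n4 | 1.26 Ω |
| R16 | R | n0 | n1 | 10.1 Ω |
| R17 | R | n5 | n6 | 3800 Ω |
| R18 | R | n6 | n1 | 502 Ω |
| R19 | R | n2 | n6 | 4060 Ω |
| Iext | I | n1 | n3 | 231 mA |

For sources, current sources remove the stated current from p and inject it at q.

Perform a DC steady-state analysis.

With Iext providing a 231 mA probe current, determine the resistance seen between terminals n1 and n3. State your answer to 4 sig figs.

Element admittances at DC:
  Y(R1) = 0.0001931 S between n3,n2
  Y(R2) = 0.0005682 S between n4,n0
  Y(R3) = 0.003300 S between n2,n3
  Y(R4) = 0.006289 S between n4,n5
  Y(R5) = 0.0002222 S between n1,n2
  Y(R6) = 0.4292 S between n4,n0
  Y(R7) = 0.0008264 S between n3,n5
  Y(R8) = 0.2331 S between n6,n5
  Y(R9) = 0.8403 S between n1,n0
  Y(R10) = 0.0005319 S between n4,n6
  Y(R11) = 0.0005208 S between n6,n4
  Y(R12) = 0.01124 S between n3,n5
  Y(R13) = 0.03185 S between n1,n4
  Y(R14) = 0.01332 S between n3,n0
  Y(R15) = 0.7937 S between n5,n4
  Y(R16) = 0.09901 S between n0,n1
  Y(R17) = 0.0002632 S between n5,n6
  Y(R18) = 0.001992 S between n6,n1
  Y(R19) = 0.0002463 S between n2,n6
  Iext: injects 0.231 A into n3 (from n1)
Assemble and solve the 6×6 MNA system:
  V(n1)=-0.2277  V(n2)=8.051  V(n3)=9.121  V(n4)=0.2151  V(n5)=0.3482  V(n6)=0.3508

R_eq = 40.47 Ω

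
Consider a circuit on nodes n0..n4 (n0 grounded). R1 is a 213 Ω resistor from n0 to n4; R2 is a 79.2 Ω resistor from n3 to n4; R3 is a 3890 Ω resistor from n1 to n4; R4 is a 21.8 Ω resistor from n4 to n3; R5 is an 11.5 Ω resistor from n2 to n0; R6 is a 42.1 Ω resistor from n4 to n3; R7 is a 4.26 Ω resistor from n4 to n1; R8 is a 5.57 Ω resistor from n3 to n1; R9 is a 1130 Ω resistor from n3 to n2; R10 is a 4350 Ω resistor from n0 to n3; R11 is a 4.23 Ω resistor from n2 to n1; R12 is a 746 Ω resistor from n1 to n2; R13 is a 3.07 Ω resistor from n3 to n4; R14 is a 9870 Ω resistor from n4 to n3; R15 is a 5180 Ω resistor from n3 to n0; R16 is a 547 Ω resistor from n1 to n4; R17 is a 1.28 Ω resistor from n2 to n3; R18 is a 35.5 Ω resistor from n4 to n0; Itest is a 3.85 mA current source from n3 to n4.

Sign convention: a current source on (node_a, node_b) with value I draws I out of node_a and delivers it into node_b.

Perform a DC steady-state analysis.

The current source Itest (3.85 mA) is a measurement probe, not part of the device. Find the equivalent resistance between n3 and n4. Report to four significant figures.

R_eq = 1.753 Ω

Element admittances at DC:
  Y(R1) = 0.004695 S between n0,n4
  Y(R2) = 0.01263 S between n3,n4
  Y(R3) = 0.0002571 S between n1,n4
  Y(R4) = 0.04587 S between n4,n3
  Y(R5) = 0.08696 S between n2,n0
  Y(R6) = 0.02375 S between n4,n3
  Y(R7) = 0.2347 S between n4,n1
  Y(R8) = 0.1795 S between n3,n1
  Y(R9) = 0.0008850 S between n3,n2
  Y(R10) = 0.0002299 S between n0,n3
  Y(R11) = 0.2364 S between n2,n1
  Y(R12) = 0.001340 S between n1,n2
  Y(R13) = 0.3257 S between n3,n4
  Y(R14) = 0.0001013 S between n4,n3
  Y(R15) = 0.0001931 S between n3,n0
  Y(R16) = 0.001828 S between n1,n4
  Y(R17) = 0.7812 S between n2,n3
  Y(R18) = 0.02817 S between n4,n0
  Itest: injects 0.00385 A into n4 (from n3)
Assemble and solve the 4×4 MNA system:
  V(n1)=0.0003205  V(n2)=-0.001630  V(n3)=-0.002405  V(n4)=0.004345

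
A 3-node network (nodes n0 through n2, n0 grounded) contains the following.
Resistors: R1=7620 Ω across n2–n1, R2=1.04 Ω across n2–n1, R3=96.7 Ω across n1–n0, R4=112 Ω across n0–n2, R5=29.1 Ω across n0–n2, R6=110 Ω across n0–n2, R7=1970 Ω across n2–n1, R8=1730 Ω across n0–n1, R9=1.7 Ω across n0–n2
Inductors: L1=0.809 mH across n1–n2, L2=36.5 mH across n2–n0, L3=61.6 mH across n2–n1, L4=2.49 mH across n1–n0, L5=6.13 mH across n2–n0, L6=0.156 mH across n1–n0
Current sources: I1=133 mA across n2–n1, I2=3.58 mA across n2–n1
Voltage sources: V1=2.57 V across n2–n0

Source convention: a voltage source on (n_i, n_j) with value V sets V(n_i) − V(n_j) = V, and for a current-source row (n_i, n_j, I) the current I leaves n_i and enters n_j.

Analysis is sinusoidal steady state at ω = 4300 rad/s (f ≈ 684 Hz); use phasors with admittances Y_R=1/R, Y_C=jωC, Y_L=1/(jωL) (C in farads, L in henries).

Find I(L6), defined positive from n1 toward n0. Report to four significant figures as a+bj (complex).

Apply KCL at each of the 2 non-ground nodes and solve the resulting linear system.
Node n1: branches {R1, L1, I1, I2, R2, L3, L4, R3, R7, R8, L6} → V_1 = 0.8833+0.9331j
Node n2: branches {R1, L1, L2, I1, I2, R2, L3, R4, L5, R5, R6, R7, R9, V1} → V_2 = 2.570+0.000j
Source currents: i(V1)=-3.134+1.503j

1.391-1.317j A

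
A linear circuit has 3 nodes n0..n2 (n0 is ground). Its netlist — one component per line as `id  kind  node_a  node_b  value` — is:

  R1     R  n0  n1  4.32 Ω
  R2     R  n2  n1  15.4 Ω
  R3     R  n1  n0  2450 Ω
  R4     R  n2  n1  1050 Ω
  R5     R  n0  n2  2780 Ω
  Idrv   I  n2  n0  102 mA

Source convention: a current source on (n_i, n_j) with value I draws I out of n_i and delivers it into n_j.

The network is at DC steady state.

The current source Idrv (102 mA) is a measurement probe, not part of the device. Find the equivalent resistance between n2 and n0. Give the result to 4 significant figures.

R_eq = 19.35 Ω

MNA unknowns: 2 node voltages V₁..V_2
R1: Y=0.2315 on G[0,1]
R2: Y=0.06494 on G[2,1]
R3: Y=0.0004082 on G[1,0]
R4: Y=0.0009524 on G[2,1]
R5: Y=0.0003597 on G[0,2]
Idrv: z[2]−=0.102, z[0]+=0.102
solve → V1=-0.4368, V2=-1.974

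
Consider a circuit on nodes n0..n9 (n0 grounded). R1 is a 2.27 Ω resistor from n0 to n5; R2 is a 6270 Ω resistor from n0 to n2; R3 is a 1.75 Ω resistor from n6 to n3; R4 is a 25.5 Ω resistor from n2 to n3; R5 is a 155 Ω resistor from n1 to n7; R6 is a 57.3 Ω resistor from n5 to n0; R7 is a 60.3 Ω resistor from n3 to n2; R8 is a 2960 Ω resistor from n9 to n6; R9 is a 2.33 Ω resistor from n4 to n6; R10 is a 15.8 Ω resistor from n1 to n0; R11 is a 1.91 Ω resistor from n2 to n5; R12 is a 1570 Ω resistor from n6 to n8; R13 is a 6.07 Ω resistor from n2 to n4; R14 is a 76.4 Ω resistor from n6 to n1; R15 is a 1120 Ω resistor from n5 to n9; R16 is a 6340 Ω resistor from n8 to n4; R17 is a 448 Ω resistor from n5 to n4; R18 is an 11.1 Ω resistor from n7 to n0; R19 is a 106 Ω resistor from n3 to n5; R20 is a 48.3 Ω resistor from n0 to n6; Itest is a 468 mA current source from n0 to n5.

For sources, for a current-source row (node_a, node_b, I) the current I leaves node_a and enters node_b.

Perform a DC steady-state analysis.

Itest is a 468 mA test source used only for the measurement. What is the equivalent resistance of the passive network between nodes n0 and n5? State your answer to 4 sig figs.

MNA unknowns: 9 node voltages V₁..V_9
R1: Y=0.4405 on G[0,5]
R2: Y=0.0001595 on G[0,2]
R3: Y=0.5714 on G[6,3]
R4: Y=0.03922 on G[2,3]
R5: Y=0.006452 on G[1,7]
R6: Y=0.01745 on G[5,0]
R7: Y=0.01658 on G[3,2]
R8: Y=0.0003378 on G[9,6]
R9: Y=0.4292 on G[4,6]
R10: Y=0.06329 on G[1,0]
R11: Y=0.5236 on G[2,5]
R12: Y=0.0006369 on G[6,8]
R13: Y=0.1647 on G[2,4]
R14: Y=0.01309 on G[6,1]
R15: Y=0.0008929 on G[5,9]
R16: Y=0.0001577 on G[8,4]
R17: Y=0.002232 on G[5,4]
R18: Y=0.09009 on G[7,0]
R19: Y=0.009434 on G[3,5]
R20: Y=0.02070 on G[0,6]
Itest: z[0]−=0.468, z[5]+=0.468
solve → V1=0.1249, V2=0.9229, V3=0.8008, V4=0.8246, V5=0.9671, V6=0.7862, V7=0.008345, V8=0.7938, V9=0.9174

R_eq = 2.066 Ω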